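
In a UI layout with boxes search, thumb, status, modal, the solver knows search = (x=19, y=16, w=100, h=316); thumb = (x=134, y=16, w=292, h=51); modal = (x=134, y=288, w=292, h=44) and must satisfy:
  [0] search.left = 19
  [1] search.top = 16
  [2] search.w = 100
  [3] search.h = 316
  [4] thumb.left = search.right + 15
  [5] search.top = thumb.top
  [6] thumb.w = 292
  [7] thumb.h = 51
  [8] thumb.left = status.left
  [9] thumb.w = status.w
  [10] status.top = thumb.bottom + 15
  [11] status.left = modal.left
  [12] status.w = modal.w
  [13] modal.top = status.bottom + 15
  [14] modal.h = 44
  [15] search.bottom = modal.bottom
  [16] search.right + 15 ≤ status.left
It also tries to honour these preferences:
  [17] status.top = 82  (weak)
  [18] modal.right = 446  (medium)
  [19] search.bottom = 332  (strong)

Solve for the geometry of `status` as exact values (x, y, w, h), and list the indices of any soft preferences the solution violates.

status = (x=134, y=82, w=292, h=191)
violated soft preferences: 18

1. status.x = 134  [thumb.left = status.left]
2. status.w = 292  [thumb.w = status.w]
3. status.y = 82  [status.top = thumb.bottom + 15]
4. status.h = 191  [modal.top = status.bottom + 15]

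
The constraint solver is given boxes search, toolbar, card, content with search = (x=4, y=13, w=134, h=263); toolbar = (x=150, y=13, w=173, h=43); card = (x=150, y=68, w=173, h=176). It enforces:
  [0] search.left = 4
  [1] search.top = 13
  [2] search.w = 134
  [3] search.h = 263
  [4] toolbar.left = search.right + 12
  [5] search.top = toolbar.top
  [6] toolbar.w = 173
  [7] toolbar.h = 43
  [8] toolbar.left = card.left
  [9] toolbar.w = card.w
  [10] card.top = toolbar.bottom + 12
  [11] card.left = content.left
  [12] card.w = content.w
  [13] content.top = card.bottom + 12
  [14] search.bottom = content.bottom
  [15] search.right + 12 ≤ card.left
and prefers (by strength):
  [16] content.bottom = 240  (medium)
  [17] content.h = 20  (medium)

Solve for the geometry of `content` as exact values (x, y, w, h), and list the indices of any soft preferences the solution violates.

1. content.x = 150  [card.left = content.left]
2. content.w = 173  [card.w = content.w]
3. content.y = 256  [content.top = card.bottom + 12]
4. content.h = 20  [search.bottom = content.bottom]

content = (x=150, y=256, w=173, h=20)
violated soft preferences: 16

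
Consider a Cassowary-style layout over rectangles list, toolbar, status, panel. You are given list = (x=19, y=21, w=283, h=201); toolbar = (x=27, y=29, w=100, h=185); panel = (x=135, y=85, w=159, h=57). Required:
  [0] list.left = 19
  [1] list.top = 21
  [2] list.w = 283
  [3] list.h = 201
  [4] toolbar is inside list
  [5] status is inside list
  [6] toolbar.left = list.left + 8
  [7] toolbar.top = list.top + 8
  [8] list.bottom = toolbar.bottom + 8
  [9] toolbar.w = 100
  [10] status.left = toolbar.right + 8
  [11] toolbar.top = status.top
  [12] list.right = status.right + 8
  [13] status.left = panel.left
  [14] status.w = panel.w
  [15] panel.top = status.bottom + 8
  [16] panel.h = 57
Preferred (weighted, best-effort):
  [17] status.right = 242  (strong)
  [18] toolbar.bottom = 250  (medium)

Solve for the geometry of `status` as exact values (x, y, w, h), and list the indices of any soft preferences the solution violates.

1. status.x = 135  [status.left = toolbar.right + 8]
2. status.y = 29  [toolbar.top = status.top]
3. status.w = 159  [list.right = status.right + 8]
4. status.h = 48  [panel.top = status.bottom + 8]

status = (x=135, y=29, w=159, h=48)
violated soft preferences: 17, 18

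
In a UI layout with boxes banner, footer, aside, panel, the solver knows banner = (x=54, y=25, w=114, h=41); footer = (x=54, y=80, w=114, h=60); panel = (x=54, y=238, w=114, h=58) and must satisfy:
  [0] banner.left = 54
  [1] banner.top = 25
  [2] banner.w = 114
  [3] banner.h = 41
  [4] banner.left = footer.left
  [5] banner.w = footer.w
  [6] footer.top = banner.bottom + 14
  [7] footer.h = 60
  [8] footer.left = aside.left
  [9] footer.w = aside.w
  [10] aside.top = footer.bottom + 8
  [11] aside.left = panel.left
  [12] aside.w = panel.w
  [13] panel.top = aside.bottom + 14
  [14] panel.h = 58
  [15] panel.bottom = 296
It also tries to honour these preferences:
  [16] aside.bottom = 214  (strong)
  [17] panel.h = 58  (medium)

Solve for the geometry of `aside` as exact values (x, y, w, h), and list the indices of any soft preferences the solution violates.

aside = (x=54, y=148, w=114, h=76)
violated soft preferences: 16

1. aside.x = 54  [footer.left = aside.left]
2. aside.w = 114  [footer.w = aside.w]
3. aside.y = 148  [aside.top = footer.bottom + 8]
4. aside.h = 76  [panel.top = aside.bottom + 14]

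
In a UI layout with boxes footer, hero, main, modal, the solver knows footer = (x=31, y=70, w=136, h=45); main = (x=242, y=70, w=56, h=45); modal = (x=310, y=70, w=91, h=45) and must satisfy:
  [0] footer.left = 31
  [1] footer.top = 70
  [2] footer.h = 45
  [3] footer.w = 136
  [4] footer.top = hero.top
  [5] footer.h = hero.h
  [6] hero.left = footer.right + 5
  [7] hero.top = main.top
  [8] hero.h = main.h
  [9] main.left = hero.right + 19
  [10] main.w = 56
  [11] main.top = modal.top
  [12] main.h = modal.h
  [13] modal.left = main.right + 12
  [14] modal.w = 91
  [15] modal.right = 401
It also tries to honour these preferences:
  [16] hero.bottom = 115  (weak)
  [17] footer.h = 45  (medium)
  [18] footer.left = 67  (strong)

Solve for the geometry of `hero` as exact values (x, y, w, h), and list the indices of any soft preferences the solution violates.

hero = (x=172, y=70, w=51, h=45)
violated soft preferences: 18

1. hero.y = 70  [footer.top = hero.top]
2. hero.h = 45  [footer.h = hero.h]
3. hero.x = 172  [hero.left = footer.right + 5]
4. hero.w = 51  [main.left = hero.right + 19]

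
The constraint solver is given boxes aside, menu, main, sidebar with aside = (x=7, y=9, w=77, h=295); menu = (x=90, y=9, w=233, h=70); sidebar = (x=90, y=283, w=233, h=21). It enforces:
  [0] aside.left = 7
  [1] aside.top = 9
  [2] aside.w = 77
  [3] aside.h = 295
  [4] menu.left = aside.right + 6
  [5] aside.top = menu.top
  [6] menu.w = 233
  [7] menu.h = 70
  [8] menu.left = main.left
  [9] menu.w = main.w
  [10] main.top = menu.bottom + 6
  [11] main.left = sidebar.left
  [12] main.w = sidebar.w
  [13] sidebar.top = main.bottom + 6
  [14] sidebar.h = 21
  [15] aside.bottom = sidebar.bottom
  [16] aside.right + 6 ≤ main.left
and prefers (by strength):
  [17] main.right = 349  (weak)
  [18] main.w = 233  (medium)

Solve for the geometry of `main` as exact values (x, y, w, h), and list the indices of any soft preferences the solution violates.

1. main.x = 90  [menu.left = main.left]
2. main.w = 233  [menu.w = main.w]
3. main.y = 85  [main.top = menu.bottom + 6]
4. main.h = 192  [sidebar.top = main.bottom + 6]

main = (x=90, y=85, w=233, h=192)
violated soft preferences: 17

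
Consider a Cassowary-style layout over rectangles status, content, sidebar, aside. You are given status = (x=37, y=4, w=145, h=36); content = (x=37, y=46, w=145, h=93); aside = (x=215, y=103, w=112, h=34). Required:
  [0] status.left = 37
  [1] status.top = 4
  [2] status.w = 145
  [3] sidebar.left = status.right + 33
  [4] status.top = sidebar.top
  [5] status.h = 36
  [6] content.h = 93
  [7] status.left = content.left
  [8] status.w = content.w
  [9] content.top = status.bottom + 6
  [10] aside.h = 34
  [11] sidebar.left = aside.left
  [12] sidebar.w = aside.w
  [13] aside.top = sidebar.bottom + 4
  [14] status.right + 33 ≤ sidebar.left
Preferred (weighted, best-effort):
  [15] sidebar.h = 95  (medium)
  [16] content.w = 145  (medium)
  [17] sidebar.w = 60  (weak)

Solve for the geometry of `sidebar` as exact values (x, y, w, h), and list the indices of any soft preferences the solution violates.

1. sidebar.x = 215  [sidebar.left = status.right + 33]
2. sidebar.y = 4  [status.top = sidebar.top]
3. sidebar.w = 112  [sidebar.w = aside.w]
4. sidebar.h = 95  [aside.top = sidebar.bottom + 4]

sidebar = (x=215, y=4, w=112, h=95)
violated soft preferences: 17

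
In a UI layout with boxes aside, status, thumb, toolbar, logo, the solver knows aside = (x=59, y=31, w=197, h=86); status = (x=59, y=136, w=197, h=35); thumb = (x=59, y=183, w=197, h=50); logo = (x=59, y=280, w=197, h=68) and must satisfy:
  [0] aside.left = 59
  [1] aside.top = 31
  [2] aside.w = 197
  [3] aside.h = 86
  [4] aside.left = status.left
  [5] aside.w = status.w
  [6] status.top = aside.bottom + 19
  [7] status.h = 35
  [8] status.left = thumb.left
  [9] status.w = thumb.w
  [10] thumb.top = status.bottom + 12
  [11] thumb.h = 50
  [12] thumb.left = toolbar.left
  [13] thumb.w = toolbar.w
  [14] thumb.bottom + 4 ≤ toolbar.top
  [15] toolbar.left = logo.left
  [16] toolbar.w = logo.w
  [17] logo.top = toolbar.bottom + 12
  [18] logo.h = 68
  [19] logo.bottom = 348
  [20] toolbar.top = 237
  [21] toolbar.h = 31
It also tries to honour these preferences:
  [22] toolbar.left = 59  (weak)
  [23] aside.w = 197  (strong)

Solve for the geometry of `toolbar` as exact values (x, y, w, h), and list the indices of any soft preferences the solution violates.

toolbar = (x=59, y=237, w=197, h=31)
violated soft preferences: none

1. toolbar.x = 59  [thumb.left = toolbar.left]
2. toolbar.w = 197  [thumb.w = toolbar.w]
3. toolbar.y = 237  [toolbar.top = 237]
4. toolbar.h = 31  [toolbar.h = 31]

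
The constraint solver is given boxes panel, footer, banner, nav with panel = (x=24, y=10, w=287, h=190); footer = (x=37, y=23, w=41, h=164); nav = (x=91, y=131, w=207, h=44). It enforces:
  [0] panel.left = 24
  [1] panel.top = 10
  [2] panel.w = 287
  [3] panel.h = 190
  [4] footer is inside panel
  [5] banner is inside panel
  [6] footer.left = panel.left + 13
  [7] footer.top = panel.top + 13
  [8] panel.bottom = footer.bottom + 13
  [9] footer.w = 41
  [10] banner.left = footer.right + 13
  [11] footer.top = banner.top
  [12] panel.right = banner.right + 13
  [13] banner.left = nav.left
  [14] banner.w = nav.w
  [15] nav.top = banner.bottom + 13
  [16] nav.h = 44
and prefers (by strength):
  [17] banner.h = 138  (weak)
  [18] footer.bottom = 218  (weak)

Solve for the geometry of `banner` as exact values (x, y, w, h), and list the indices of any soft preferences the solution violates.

banner = (x=91, y=23, w=207, h=95)
violated soft preferences: 17, 18

1. banner.x = 91  [banner.left = footer.right + 13]
2. banner.y = 23  [footer.top = banner.top]
3. banner.w = 207  [panel.right = banner.right + 13]
4. banner.h = 95  [nav.top = banner.bottom + 13]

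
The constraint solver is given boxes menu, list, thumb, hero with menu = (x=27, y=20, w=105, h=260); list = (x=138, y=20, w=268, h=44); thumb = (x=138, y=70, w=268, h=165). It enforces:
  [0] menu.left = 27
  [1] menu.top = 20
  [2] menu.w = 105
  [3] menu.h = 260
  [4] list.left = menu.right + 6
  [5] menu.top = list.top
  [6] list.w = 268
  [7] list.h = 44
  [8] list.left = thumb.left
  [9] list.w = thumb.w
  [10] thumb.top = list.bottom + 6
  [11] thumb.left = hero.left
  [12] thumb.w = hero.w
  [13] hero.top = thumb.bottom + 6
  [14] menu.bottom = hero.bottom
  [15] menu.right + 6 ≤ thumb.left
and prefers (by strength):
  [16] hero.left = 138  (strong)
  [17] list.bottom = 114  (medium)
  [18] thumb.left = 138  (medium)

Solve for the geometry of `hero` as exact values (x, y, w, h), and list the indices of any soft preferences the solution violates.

1. hero.x = 138  [thumb.left = hero.left]
2. hero.w = 268  [thumb.w = hero.w]
3. hero.y = 241  [hero.top = thumb.bottom + 6]
4. hero.h = 39  [menu.bottom = hero.bottom]

hero = (x=138, y=241, w=268, h=39)
violated soft preferences: 17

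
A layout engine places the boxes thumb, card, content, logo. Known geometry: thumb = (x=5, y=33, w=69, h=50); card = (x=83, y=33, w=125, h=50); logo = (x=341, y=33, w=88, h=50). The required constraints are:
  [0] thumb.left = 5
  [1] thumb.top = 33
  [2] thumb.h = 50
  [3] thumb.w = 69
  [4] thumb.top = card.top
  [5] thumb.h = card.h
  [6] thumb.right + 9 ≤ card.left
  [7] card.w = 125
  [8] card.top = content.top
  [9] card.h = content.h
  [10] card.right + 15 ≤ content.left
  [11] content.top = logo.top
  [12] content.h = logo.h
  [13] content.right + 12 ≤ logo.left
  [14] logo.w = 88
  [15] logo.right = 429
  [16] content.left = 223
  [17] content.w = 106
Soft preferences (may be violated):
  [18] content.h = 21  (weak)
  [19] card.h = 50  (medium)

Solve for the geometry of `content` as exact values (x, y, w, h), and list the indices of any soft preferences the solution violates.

content = (x=223, y=33, w=106, h=50)
violated soft preferences: 18

1. content.y = 33  [card.top = content.top]
2. content.h = 50  [card.h = content.h]
3. content.x = 223  [content.left = 223]
4. content.w = 106  [content.w = 106]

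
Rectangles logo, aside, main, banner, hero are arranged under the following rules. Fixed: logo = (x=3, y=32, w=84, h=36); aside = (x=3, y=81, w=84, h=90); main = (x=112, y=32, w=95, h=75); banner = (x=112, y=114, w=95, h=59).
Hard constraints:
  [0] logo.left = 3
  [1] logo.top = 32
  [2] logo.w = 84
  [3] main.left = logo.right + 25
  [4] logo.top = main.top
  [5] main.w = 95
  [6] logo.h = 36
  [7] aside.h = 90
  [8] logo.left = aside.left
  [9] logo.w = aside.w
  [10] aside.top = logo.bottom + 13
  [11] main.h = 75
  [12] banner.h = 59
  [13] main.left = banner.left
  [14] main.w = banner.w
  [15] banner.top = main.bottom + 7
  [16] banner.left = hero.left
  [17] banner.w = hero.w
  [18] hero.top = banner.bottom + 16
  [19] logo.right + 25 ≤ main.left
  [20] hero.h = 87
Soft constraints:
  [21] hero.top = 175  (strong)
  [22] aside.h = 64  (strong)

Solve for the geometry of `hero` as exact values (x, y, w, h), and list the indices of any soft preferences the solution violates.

hero = (x=112, y=189, w=95, h=87)
violated soft preferences: 21, 22

1. hero.x = 112  [banner.left = hero.left]
2. hero.w = 95  [banner.w = hero.w]
3. hero.y = 189  [hero.top = banner.bottom + 16]
4. hero.h = 87  [hero.h = 87]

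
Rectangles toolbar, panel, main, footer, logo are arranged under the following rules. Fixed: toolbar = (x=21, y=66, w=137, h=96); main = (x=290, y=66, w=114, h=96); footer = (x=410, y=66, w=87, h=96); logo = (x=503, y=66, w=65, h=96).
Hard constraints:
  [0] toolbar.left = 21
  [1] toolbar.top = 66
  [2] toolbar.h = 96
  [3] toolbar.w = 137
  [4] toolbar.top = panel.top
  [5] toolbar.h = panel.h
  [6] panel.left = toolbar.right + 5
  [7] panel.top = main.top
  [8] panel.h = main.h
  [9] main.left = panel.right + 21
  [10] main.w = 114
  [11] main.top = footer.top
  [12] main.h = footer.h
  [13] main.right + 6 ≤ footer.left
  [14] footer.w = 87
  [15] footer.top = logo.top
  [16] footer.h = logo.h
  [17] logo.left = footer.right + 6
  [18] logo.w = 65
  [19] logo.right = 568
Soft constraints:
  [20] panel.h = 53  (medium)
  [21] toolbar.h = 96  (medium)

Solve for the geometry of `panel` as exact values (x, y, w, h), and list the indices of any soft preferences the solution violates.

1. panel.y = 66  [toolbar.top = panel.top]
2. panel.h = 96  [toolbar.h = panel.h]
3. panel.x = 163  [panel.left = toolbar.right + 5]
4. panel.w = 106  [main.left = panel.right + 21]

panel = (x=163, y=66, w=106, h=96)
violated soft preferences: 20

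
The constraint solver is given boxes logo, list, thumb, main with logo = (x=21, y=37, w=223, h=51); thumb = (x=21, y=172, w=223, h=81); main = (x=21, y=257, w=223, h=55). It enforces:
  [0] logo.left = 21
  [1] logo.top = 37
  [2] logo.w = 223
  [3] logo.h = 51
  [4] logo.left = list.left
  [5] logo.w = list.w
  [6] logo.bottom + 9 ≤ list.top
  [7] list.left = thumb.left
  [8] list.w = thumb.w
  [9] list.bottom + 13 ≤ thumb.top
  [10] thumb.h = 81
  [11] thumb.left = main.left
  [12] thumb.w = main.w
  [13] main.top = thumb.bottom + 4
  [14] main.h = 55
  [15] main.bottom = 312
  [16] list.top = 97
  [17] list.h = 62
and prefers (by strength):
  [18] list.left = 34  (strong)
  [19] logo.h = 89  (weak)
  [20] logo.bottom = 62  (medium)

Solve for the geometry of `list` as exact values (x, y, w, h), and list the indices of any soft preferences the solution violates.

1. list.x = 21  [logo.left = list.left]
2. list.w = 223  [logo.w = list.w]
3. list.y = 97  [list.top = 97]
4. list.h = 62  [list.h = 62]

list = (x=21, y=97, w=223, h=62)
violated soft preferences: 18, 19, 20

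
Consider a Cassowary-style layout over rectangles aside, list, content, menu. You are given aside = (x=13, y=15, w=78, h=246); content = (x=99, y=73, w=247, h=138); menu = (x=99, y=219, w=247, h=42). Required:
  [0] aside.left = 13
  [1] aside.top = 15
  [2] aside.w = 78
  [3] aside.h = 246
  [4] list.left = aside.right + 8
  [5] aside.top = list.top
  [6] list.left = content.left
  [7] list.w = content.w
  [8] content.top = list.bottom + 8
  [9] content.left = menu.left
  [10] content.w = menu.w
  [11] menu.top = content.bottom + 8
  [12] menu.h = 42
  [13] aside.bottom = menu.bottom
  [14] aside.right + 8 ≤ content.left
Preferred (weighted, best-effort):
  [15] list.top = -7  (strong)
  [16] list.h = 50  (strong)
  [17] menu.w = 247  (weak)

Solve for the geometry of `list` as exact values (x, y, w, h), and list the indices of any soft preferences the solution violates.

1. list.x = 99  [list.left = aside.right + 8]
2. list.y = 15  [aside.top = list.top]
3. list.w = 247  [list.w = content.w]
4. list.h = 50  [content.top = list.bottom + 8]

list = (x=99, y=15, w=247, h=50)
violated soft preferences: 15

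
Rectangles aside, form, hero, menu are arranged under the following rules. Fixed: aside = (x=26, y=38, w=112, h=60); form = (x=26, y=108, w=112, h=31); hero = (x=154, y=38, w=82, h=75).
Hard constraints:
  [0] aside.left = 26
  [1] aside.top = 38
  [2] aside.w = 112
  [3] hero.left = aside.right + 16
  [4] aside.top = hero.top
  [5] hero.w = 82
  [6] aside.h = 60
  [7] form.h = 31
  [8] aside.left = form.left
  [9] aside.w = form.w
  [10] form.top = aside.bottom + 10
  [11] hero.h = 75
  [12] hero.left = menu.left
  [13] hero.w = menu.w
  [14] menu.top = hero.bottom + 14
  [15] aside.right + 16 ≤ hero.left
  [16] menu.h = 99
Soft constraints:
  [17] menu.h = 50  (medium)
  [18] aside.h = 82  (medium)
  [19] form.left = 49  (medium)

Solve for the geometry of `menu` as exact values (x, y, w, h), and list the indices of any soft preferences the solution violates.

menu = (x=154, y=127, w=82, h=99)
violated soft preferences: 17, 18, 19

1. menu.x = 154  [hero.left = menu.left]
2. menu.w = 82  [hero.w = menu.w]
3. menu.y = 127  [menu.top = hero.bottom + 14]
4. menu.h = 99  [menu.h = 99]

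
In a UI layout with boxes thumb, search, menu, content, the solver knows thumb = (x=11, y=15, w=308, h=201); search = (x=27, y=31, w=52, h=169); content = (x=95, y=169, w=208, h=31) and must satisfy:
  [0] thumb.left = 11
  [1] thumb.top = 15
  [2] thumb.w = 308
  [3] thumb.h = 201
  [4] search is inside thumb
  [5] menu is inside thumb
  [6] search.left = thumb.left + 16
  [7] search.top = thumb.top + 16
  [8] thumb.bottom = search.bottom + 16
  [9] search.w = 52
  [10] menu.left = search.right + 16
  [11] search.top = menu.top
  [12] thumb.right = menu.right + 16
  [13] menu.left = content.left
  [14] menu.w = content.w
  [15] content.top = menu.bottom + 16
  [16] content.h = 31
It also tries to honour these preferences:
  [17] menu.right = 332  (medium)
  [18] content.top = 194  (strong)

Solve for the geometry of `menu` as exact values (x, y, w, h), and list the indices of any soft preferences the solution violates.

1. menu.x = 95  [menu.left = search.right + 16]
2. menu.y = 31  [search.top = menu.top]
3. menu.w = 208  [thumb.right = menu.right + 16]
4. menu.h = 122  [content.top = menu.bottom + 16]

menu = (x=95, y=31, w=208, h=122)
violated soft preferences: 17, 18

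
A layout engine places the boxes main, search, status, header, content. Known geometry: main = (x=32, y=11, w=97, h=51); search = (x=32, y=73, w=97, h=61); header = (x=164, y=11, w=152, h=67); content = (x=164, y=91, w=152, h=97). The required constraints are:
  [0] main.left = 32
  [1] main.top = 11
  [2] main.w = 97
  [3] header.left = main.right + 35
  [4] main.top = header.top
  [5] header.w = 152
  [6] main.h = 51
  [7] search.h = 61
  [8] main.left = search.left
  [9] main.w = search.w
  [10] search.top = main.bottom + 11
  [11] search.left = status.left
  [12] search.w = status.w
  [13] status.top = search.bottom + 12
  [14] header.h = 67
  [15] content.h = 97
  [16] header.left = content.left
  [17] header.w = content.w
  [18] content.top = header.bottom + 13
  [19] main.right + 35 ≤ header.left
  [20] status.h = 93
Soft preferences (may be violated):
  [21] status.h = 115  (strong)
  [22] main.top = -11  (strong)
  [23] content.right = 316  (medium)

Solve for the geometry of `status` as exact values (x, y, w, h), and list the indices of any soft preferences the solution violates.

status = (x=32, y=146, w=97, h=93)
violated soft preferences: 21, 22

1. status.x = 32  [search.left = status.left]
2. status.w = 97  [search.w = status.w]
3. status.y = 146  [status.top = search.bottom + 12]
4. status.h = 93  [status.h = 93]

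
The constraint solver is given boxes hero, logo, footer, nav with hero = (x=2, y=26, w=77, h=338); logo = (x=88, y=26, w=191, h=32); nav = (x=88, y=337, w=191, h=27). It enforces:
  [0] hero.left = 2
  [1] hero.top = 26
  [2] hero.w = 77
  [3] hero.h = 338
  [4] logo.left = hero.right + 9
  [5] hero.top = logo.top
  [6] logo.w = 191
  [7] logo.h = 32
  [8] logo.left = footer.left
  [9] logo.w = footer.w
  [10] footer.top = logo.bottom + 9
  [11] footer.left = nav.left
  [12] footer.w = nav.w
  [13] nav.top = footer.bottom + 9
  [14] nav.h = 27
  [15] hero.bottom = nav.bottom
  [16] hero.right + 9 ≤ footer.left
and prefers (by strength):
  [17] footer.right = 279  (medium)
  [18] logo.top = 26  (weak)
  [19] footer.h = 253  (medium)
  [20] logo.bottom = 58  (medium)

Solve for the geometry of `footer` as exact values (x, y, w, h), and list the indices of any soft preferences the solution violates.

1. footer.x = 88  [logo.left = footer.left]
2. footer.w = 191  [logo.w = footer.w]
3. footer.y = 67  [footer.top = logo.bottom + 9]
4. footer.h = 261  [nav.top = footer.bottom + 9]

footer = (x=88, y=67, w=191, h=261)
violated soft preferences: 19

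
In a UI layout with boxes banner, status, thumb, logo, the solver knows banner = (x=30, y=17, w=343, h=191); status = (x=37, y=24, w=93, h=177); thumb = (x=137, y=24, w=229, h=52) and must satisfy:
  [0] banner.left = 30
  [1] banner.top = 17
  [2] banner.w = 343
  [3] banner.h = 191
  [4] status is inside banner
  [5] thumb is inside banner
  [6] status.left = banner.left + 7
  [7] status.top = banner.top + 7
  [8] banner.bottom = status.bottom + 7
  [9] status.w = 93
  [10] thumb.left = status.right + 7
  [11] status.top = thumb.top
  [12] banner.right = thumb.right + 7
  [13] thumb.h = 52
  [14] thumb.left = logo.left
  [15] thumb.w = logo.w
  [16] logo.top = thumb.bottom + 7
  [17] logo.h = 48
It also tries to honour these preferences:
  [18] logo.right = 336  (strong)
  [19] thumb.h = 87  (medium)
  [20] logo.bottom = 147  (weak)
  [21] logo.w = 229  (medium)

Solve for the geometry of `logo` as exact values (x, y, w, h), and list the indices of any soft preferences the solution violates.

logo = (x=137, y=83, w=229, h=48)
violated soft preferences: 18, 19, 20

1. logo.x = 137  [thumb.left = logo.left]
2. logo.w = 229  [thumb.w = logo.w]
3. logo.y = 83  [logo.top = thumb.bottom + 7]
4. logo.h = 48  [logo.h = 48]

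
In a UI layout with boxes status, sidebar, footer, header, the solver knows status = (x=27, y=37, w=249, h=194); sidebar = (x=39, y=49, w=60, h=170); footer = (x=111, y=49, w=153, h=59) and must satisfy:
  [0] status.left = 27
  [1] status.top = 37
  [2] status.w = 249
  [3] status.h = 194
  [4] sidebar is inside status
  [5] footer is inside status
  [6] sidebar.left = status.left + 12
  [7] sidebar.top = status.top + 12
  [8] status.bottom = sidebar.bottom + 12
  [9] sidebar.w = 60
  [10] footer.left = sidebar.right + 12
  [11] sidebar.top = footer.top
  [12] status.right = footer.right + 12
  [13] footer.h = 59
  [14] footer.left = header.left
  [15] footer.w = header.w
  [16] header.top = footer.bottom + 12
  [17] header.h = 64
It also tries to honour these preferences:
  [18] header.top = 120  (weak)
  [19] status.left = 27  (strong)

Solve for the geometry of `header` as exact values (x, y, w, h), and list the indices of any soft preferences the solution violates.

1. header.x = 111  [footer.left = header.left]
2. header.w = 153  [footer.w = header.w]
3. header.y = 120  [header.top = footer.bottom + 12]
4. header.h = 64  [header.h = 64]

header = (x=111, y=120, w=153, h=64)
violated soft preferences: none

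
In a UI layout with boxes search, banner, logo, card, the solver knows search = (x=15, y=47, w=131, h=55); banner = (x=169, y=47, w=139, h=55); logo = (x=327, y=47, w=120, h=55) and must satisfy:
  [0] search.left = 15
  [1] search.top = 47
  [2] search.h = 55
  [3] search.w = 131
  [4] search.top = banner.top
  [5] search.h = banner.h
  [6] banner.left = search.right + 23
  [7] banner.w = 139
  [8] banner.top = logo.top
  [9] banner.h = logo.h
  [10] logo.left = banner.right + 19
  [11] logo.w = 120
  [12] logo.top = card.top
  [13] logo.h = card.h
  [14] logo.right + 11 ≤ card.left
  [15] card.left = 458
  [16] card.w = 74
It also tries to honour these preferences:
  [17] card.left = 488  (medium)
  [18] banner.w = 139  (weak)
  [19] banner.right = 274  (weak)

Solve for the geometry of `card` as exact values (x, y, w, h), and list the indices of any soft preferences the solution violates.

1. card.y = 47  [logo.top = card.top]
2. card.h = 55  [logo.h = card.h]
3. card.x = 458  [card.left = 458]
4. card.w = 74  [card.w = 74]

card = (x=458, y=47, w=74, h=55)
violated soft preferences: 17, 19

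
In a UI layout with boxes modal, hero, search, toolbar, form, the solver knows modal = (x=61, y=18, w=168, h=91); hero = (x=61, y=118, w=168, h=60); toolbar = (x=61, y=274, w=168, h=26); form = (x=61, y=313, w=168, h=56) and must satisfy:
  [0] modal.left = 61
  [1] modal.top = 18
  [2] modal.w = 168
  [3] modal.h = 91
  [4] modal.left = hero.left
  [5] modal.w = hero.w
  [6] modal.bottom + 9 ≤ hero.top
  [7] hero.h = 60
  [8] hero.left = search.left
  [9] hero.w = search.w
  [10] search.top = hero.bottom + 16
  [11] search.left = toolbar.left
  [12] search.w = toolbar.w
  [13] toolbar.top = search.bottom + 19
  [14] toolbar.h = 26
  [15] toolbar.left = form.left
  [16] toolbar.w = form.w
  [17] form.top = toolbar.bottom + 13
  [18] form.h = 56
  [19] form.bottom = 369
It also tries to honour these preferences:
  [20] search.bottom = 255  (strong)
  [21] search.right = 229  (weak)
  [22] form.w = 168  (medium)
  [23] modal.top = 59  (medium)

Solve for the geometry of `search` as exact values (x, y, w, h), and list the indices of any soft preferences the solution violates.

search = (x=61, y=194, w=168, h=61)
violated soft preferences: 23

1. search.x = 61  [hero.left = search.left]
2. search.w = 168  [hero.w = search.w]
3. search.y = 194  [search.top = hero.bottom + 16]
4. search.h = 61  [toolbar.top = search.bottom + 19]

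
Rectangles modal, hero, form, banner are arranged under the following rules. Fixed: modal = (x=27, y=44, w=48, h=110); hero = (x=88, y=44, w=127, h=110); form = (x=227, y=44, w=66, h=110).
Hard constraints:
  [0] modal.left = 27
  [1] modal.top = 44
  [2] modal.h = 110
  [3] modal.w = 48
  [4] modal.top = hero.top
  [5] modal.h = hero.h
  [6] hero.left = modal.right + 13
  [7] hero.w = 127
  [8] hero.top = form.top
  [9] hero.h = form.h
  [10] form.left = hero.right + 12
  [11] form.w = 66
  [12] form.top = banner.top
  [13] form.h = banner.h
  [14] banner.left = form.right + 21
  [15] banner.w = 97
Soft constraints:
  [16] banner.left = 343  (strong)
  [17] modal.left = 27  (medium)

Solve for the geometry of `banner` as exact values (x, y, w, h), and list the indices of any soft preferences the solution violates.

1. banner.y = 44  [form.top = banner.top]
2. banner.h = 110  [form.h = banner.h]
3. banner.x = 314  [banner.left = form.right + 21]
4. banner.w = 97  [banner.w = 97]

banner = (x=314, y=44, w=97, h=110)
violated soft preferences: 16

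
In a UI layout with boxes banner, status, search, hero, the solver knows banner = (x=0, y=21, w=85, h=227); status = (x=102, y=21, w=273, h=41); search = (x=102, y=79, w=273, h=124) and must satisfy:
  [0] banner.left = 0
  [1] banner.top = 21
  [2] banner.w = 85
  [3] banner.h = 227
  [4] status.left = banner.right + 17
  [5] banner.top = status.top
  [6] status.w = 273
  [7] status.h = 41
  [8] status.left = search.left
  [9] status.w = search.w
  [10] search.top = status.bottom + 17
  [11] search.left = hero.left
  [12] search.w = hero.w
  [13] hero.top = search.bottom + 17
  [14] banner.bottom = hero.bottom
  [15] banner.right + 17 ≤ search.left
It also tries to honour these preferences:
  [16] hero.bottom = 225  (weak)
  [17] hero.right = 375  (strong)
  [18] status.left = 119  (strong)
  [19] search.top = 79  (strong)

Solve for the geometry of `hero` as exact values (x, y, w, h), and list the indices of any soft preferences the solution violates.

hero = (x=102, y=220, w=273, h=28)
violated soft preferences: 16, 18

1. hero.x = 102  [search.left = hero.left]
2. hero.w = 273  [search.w = hero.w]
3. hero.y = 220  [hero.top = search.bottom + 17]
4. hero.h = 28  [banner.bottom = hero.bottom]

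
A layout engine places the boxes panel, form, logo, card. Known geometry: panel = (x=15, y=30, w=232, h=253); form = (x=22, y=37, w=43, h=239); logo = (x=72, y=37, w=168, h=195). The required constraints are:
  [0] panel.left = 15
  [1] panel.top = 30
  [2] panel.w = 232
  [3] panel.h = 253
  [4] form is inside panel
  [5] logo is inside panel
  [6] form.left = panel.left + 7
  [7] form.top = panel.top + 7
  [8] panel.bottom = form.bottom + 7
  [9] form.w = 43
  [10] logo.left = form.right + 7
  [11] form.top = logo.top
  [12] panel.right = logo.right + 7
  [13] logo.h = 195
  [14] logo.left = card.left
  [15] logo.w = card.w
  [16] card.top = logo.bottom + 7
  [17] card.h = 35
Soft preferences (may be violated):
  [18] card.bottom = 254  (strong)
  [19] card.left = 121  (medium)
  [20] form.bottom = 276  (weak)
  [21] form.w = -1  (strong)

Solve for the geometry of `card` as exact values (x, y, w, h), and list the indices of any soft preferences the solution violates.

card = (x=72, y=239, w=168, h=35)
violated soft preferences: 18, 19, 21

1. card.x = 72  [logo.left = card.left]
2. card.w = 168  [logo.w = card.w]
3. card.y = 239  [card.top = logo.bottom + 7]
4. card.h = 35  [card.h = 35]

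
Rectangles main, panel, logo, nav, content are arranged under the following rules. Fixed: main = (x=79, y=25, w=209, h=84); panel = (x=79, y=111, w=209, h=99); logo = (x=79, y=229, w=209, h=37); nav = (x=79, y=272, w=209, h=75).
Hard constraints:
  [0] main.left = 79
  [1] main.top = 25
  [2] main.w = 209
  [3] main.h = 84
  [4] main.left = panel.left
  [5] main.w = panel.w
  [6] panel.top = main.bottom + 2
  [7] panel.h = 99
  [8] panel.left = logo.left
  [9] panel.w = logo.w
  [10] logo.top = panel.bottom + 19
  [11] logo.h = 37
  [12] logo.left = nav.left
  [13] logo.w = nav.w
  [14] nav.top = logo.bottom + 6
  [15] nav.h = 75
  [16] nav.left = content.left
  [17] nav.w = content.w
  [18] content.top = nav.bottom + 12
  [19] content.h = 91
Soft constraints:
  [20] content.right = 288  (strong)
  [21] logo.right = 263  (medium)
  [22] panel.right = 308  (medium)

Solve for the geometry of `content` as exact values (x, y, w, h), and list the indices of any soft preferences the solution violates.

content = (x=79, y=359, w=209, h=91)
violated soft preferences: 21, 22

1. content.x = 79  [nav.left = content.left]
2. content.w = 209  [nav.w = content.w]
3. content.y = 359  [content.top = nav.bottom + 12]
4. content.h = 91  [content.h = 91]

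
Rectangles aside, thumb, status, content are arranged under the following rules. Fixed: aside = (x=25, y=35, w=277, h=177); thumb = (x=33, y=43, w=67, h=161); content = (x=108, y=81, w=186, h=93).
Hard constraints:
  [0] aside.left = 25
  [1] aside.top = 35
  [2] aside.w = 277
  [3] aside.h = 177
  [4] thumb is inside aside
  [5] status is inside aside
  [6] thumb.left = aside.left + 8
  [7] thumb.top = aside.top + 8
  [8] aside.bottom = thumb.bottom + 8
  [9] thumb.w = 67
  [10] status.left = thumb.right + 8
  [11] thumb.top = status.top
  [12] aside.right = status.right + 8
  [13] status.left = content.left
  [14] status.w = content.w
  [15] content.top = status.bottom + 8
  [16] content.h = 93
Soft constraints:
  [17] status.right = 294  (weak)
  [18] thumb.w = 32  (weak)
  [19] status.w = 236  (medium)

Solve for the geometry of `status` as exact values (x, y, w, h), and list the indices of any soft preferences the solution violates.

1. status.x = 108  [status.left = thumb.right + 8]
2. status.y = 43  [thumb.top = status.top]
3. status.w = 186  [aside.right = status.right + 8]
4. status.h = 30  [content.top = status.bottom + 8]

status = (x=108, y=43, w=186, h=30)
violated soft preferences: 18, 19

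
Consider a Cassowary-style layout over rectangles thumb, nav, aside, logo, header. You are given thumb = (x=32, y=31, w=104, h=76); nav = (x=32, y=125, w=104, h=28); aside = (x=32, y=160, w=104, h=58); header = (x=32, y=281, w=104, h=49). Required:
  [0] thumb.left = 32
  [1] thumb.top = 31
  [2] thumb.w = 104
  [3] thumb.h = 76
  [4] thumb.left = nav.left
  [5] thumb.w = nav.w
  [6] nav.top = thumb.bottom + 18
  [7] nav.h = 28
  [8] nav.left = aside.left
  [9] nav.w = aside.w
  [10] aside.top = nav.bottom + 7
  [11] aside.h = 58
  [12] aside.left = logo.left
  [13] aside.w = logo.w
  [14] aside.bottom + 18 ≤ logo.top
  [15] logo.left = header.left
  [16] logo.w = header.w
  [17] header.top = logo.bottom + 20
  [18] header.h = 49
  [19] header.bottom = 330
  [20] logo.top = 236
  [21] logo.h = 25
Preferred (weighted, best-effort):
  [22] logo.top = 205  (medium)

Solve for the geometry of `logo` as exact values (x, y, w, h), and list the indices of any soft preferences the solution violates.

logo = (x=32, y=236, w=104, h=25)
violated soft preferences: 22

1. logo.x = 32  [aside.left = logo.left]
2. logo.w = 104  [aside.w = logo.w]
3. logo.y = 236  [logo.top = 236]
4. logo.h = 25  [logo.h = 25]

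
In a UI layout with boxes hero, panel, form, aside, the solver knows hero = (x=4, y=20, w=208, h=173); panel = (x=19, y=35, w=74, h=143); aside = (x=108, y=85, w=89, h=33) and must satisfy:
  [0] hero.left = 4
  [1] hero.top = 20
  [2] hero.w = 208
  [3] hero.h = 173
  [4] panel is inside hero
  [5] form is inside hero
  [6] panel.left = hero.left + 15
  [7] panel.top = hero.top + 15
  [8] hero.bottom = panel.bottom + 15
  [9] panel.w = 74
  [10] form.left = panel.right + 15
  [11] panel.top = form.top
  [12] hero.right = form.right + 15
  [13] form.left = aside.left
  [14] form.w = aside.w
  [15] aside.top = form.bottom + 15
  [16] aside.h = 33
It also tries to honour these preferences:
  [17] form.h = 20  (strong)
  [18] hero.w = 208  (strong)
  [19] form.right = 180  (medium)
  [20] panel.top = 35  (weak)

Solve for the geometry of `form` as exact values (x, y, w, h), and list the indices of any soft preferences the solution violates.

form = (x=108, y=35, w=89, h=35)
violated soft preferences: 17, 19

1. form.x = 108  [form.left = panel.right + 15]
2. form.y = 35  [panel.top = form.top]
3. form.w = 89  [hero.right = form.right + 15]
4. form.h = 35  [aside.top = form.bottom + 15]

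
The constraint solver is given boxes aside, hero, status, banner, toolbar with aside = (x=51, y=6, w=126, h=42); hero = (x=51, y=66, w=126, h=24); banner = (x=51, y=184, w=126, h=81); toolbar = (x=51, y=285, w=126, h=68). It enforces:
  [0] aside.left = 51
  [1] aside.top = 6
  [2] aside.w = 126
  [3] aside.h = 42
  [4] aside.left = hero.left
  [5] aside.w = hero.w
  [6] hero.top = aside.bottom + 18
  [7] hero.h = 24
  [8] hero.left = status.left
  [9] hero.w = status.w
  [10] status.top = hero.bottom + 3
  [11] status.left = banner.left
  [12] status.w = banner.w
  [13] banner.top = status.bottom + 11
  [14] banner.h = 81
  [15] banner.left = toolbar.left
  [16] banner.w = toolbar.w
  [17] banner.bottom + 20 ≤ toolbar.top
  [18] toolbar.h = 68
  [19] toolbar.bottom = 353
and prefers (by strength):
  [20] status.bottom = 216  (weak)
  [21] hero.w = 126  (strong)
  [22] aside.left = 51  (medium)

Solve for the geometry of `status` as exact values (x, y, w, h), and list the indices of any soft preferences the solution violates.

status = (x=51, y=93, w=126, h=80)
violated soft preferences: 20

1. status.x = 51  [hero.left = status.left]
2. status.w = 126  [hero.w = status.w]
3. status.y = 93  [status.top = hero.bottom + 3]
4. status.h = 80  [banner.top = status.bottom + 11]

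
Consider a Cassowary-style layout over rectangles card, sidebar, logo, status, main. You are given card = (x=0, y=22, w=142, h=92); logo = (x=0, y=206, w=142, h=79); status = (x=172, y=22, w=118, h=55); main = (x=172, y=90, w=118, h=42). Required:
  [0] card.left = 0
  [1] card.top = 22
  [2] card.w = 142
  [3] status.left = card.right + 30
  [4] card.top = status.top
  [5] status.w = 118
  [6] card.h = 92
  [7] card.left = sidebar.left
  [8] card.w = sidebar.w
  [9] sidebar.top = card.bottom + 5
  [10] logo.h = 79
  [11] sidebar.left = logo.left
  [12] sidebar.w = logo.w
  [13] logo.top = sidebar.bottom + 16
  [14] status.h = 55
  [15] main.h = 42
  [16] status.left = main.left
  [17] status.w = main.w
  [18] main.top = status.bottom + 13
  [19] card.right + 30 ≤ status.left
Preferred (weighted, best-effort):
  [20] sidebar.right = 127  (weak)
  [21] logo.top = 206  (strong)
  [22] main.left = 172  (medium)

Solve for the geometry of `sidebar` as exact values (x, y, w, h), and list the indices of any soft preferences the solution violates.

sidebar = (x=0, y=119, w=142, h=71)
violated soft preferences: 20

1. sidebar.x = 0  [card.left = sidebar.left]
2. sidebar.w = 142  [card.w = sidebar.w]
3. sidebar.y = 119  [sidebar.top = card.bottom + 5]
4. sidebar.h = 71  [logo.top = sidebar.bottom + 16]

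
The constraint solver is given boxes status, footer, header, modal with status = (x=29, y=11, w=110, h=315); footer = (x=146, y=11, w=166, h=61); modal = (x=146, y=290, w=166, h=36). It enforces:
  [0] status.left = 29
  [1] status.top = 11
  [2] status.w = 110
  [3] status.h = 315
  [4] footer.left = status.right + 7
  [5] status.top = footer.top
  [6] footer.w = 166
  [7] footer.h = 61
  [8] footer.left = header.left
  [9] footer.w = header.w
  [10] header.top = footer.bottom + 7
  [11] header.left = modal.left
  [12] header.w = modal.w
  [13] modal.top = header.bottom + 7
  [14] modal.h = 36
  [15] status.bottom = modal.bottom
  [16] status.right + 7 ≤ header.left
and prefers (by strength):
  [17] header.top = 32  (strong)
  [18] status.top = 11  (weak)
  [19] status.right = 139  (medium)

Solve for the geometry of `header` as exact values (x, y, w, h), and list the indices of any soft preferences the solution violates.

header = (x=146, y=79, w=166, h=204)
violated soft preferences: 17

1. header.x = 146  [footer.left = header.left]
2. header.w = 166  [footer.w = header.w]
3. header.y = 79  [header.top = footer.bottom + 7]
4. header.h = 204  [modal.top = header.bottom + 7]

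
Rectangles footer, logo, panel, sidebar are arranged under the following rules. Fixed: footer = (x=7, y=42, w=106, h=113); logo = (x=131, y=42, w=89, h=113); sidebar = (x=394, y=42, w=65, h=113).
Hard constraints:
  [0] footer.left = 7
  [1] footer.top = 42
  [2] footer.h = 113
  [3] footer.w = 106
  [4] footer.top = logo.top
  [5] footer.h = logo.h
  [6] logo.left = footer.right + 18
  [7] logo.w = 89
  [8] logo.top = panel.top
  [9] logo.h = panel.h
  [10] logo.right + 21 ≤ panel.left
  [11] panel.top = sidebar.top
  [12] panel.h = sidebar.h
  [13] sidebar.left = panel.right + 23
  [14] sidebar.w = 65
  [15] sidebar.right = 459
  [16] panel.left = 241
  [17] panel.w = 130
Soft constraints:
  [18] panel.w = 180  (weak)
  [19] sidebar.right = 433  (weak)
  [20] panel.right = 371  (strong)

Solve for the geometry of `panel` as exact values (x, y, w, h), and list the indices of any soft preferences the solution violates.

panel = (x=241, y=42, w=130, h=113)
violated soft preferences: 18, 19

1. panel.y = 42  [logo.top = panel.top]
2. panel.h = 113  [logo.h = panel.h]
3. panel.x = 241  [panel.left = 241]
4. panel.w = 130  [panel.w = 130]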